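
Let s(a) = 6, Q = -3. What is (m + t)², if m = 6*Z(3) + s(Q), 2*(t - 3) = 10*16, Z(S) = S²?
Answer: 20449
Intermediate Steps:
t = 83 (t = 3 + (10*16)/2 = 3 + (½)*160 = 3 + 80 = 83)
m = 60 (m = 6*3² + 6 = 6*9 + 6 = 54 + 6 = 60)
(m + t)² = (60 + 83)² = 143² = 20449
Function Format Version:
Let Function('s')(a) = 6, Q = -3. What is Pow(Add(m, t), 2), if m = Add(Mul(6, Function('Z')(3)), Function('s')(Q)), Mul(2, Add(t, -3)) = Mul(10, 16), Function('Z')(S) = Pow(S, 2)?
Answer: 20449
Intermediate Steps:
t = 83 (t = Add(3, Mul(Rational(1, 2), Mul(10, 16))) = Add(3, Mul(Rational(1, 2), 160)) = Add(3, 80) = 83)
m = 60 (m = Add(Mul(6, Pow(3, 2)), 6) = Add(Mul(6, 9), 6) = Add(54, 6) = 60)
Pow(Add(m, t), 2) = Pow(Add(60, 83), 2) = Pow(143, 2) = 20449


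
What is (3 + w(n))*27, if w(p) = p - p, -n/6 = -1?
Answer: 81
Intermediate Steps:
n = 6 (n = -6*(-1) = 6)
w(p) = 0
(3 + w(n))*27 = (3 + 0)*27 = 3*27 = 81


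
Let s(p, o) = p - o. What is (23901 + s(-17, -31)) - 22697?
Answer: 1218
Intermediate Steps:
(23901 + s(-17, -31)) - 22697 = (23901 + (-17 - 1*(-31))) - 22697 = (23901 + (-17 + 31)) - 22697 = (23901 + 14) - 22697 = 23915 - 22697 = 1218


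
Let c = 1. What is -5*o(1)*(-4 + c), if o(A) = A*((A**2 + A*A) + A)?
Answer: 45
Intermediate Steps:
o(A) = A*(A + 2*A**2) (o(A) = A*((A**2 + A**2) + A) = A*(2*A**2 + A) = A*(A + 2*A**2))
-5*o(1)*(-4 + c) = -5*1**2*(1 + 2*1)*(-4 + 1) = -5*1*(1 + 2)*(-3) = -5*1*3*(-3) = -15*(-3) = -5*(-9) = 45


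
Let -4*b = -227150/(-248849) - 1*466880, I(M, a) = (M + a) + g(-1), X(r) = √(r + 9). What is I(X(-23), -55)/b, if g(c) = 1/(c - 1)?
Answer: -27622239/58091196985 + 497698*I*√14/58091196985 ≈ -0.0004755 + 3.2057e-5*I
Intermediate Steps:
g(c) = 1/(-1 + c)
X(r) = √(9 + r)
I(M, a) = -½ + M + a (I(M, a) = (M + a) + 1/(-1 - 1) = (M + a) + 1/(-2) = (M + a) - ½ = -½ + M + a)
b = 58091196985/497698 (b = -(-227150/(-248849) - 1*466880)/4 = -(-227150*(-1/248849) - 466880)/4 = -(227150/248849 - 466880)/4 = -¼*(-116182393970/248849) = 58091196985/497698 ≈ 1.1672e+5)
I(X(-23), -55)/b = (-½ + √(9 - 23) - 55)/(58091196985/497698) = (-½ + √(-14) - 55)*(497698/58091196985) = (-½ + I*√14 - 55)*(497698/58091196985) = (-111/2 + I*√14)*(497698/58091196985) = -27622239/58091196985 + 497698*I*√14/58091196985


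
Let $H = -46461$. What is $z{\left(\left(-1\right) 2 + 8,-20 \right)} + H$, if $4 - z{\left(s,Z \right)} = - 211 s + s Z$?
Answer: $-45071$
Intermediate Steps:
$z{\left(s,Z \right)} = 4 + 211 s - Z s$ ($z{\left(s,Z \right)} = 4 - \left(- 211 s + s Z\right) = 4 - \left(- 211 s + Z s\right) = 4 + 211 s - Z s$)
$z{\left(\left(-1\right) 2 + 8,-20 \right)} + H = \left(4 + 211 \left(\left(-1\right) 2 + 8\right) - - 20 \left(\left(-1\right) 2 + 8\right)\right) - 46461 = \left(4 + 211 \left(-2 + 8\right) - - 20 \left(-2 + 8\right)\right) - 46461 = \left(4 + 211 \cdot 6 - \left(-20\right) 6\right) - 46461 = \left(4 + 1266 + 120\right) - 46461 = 1390 - 46461 = -45071$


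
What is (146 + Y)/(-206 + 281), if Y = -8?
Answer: 46/25 ≈ 1.8400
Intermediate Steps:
(146 + Y)/(-206 + 281) = (146 - 8)/(-206 + 281) = 138/75 = 138*(1/75) = 46/25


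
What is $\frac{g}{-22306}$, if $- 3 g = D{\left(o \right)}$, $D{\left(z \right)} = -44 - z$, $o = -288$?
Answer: $\frac{122}{33459} \approx 0.0036463$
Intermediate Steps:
$g = - \frac{244}{3}$ ($g = - \frac{-44 - -288}{3} = - \frac{-44 + 288}{3} = \left(- \frac{1}{3}\right) 244 = - \frac{244}{3} \approx -81.333$)
$\frac{g}{-22306} = - \frac{244}{3 \left(-22306\right)} = \left(- \frac{244}{3}\right) \left(- \frac{1}{22306}\right) = \frac{122}{33459}$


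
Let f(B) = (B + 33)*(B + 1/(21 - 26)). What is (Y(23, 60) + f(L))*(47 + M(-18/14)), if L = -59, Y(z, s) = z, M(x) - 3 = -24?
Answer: 203086/5 ≈ 40617.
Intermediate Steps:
M(x) = -21 (M(x) = 3 - 24 = -21)
f(B) = (33 + B)*(-⅕ + B) (f(B) = (33 + B)*(B + 1/(-5)) = (33 + B)*(B - ⅕) = (33 + B)*(-⅕ + B))
(Y(23, 60) + f(L))*(47 + M(-18/14)) = (23 + (-33/5 + (-59)² + (164/5)*(-59)))*(47 - 21) = (23 + (-33/5 + 3481 - 9676/5))*26 = (23 + 7696/5)*26 = (7811/5)*26 = 203086/5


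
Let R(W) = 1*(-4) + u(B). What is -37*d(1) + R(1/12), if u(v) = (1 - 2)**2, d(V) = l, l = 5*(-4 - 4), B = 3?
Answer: 1477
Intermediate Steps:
l = -40 (l = 5*(-8) = -40)
d(V) = -40
u(v) = 1 (u(v) = (-1)**2 = 1)
R(W) = -3 (R(W) = 1*(-4) + 1 = -4 + 1 = -3)
-37*d(1) + R(1/12) = -37*(-40) - 3 = 1480 - 3 = 1477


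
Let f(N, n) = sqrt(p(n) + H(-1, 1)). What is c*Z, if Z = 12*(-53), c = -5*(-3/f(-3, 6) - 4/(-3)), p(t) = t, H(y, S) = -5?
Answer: -5300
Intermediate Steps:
f(N, n) = sqrt(-5 + n) (f(N, n) = sqrt(n - 5) = sqrt(-5 + n))
c = 25/3 (c = -5*(-3/sqrt(-5 + 6) - 4/(-3)) = -5*(-3/(sqrt(1)) - 4*(-1/3)) = -5*(-3/1 + 4/3) = -5*(-3*1 + 4/3) = -5*(-3 + 4/3) = -5*(-5/3) = 25/3 ≈ 8.3333)
Z = -636
c*Z = (25/3)*(-636) = -5300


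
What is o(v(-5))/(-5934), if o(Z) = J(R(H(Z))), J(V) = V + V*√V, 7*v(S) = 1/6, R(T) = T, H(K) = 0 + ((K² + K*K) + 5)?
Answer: -4411/5233788 - 4411*√8822/219819096 ≈ -0.0027275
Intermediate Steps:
H(K) = 5 + 2*K² (H(K) = 0 + ((K² + K²) + 5) = 0 + (2*K² + 5) = 0 + (5 + 2*K²) = 5 + 2*K²)
v(S) = 1/42 (v(S) = (⅐)/6 = (⅐)*(⅙) = 1/42)
J(V) = V + V^(3/2)
o(Z) = 5 + (5 + 2*Z²)^(3/2) + 2*Z² (o(Z) = (5 + 2*Z²) + (5 + 2*Z²)^(3/2) = 5 + (5 + 2*Z²)^(3/2) + 2*Z²)
o(v(-5))/(-5934) = (5 + (5 + 2*(1/42)²)^(3/2) + 2*(1/42)²)/(-5934) = (5 + (5 + 2*(1/1764))^(3/2) + 2*(1/1764))*(-1/5934) = (5 + (5 + 1/882)^(3/2) + 1/882)*(-1/5934) = (5 + (4411/882)^(3/2) + 1/882)*(-1/5934) = (5 + 4411*√8822/37044 + 1/882)*(-1/5934) = (4411/882 + 4411*√8822/37044)*(-1/5934) = -4411/5233788 - 4411*√8822/219819096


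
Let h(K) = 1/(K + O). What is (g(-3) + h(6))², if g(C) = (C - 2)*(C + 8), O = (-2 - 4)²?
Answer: 1100401/1764 ≈ 623.81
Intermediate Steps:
O = 36 (O = (-6)² = 36)
h(K) = 1/(36 + K) (h(K) = 1/(K + 36) = 1/(36 + K))
g(C) = (-2 + C)*(8 + C)
(g(-3) + h(6))² = ((-16 + (-3)² + 6*(-3)) + 1/(36 + 6))² = ((-16 + 9 - 18) + 1/42)² = (-25 + 1/42)² = (-1049/42)² = 1100401/1764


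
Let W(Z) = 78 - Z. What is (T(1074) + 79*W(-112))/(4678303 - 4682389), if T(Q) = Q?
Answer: -8042/2043 ≈ -3.9364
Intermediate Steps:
(T(1074) + 79*W(-112))/(4678303 - 4682389) = (1074 + 79*(78 - 1*(-112)))/(4678303 - 4682389) = (1074 + 79*(78 + 112))/(-4086) = (1074 + 79*190)*(-1/4086) = (1074 + 15010)*(-1/4086) = 16084*(-1/4086) = -8042/2043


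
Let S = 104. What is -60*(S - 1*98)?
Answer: -360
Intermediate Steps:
-60*(S - 1*98) = -60*(104 - 1*98) = -60*(104 - 98) = -60*6 = -360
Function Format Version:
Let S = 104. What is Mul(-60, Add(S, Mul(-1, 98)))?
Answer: -360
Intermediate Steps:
Mul(-60, Add(S, Mul(-1, 98))) = Mul(-60, Add(104, Mul(-1, 98))) = Mul(-60, Add(104, -98)) = Mul(-60, 6) = -360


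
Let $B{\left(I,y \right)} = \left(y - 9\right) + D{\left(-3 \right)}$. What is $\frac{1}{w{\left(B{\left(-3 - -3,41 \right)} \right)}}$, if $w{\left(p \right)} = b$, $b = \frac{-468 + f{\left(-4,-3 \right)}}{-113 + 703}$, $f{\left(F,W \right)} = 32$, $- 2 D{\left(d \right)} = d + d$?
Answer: $- \frac{295}{218} \approx -1.3532$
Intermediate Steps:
$D{\left(d \right)} = - d$ ($D{\left(d \right)} = - \frac{d + d}{2} = - \frac{2 d}{2} = - d$)
$b = - \frac{218}{295}$ ($b = \frac{-468 + 32}{-113 + 703} = - \frac{436}{590} = \left(-436\right) \frac{1}{590} = - \frac{218}{295} \approx -0.73898$)
$B{\left(I,y \right)} = -6 + y$ ($B{\left(I,y \right)} = \left(y - 9\right) - -3 = \left(-9 + y\right) + 3 = -6 + y$)
$w{\left(p \right)} = - \frac{218}{295}$
$\frac{1}{w{\left(B{\left(-3 - -3,41 \right)} \right)}} = \frac{1}{- \frac{218}{295}} = - \frac{295}{218}$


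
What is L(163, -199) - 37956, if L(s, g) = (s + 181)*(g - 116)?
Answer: -146316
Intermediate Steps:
L(s, g) = (-116 + g)*(181 + s) (L(s, g) = (181 + s)*(-116 + g) = (-116 + g)*(181 + s))
L(163, -199) - 37956 = (-20996 - 116*163 + 181*(-199) - 199*163) - 37956 = (-20996 - 18908 - 36019 - 32437) - 37956 = -108360 - 37956 = -146316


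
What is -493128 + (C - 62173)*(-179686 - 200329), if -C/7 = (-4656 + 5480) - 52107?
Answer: -112791985248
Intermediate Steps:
C = 358981 (C = -7*((-4656 + 5480) - 52107) = -7*(824 - 52107) = -7*(-51283) = 358981)
-493128 + (C - 62173)*(-179686 - 200329) = -493128 + (358981 - 62173)*(-179686 - 200329) = -493128 + 296808*(-380015) = -493128 - 112791492120 = -112791985248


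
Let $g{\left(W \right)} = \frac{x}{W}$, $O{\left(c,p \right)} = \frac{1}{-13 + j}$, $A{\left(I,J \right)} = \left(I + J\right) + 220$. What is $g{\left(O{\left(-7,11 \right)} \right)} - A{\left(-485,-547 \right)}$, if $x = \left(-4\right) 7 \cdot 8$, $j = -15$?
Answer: $7084$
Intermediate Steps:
$x = -224$ ($x = \left(-28\right) 8 = -224$)
$A{\left(I,J \right)} = 220 + I + J$
$O{\left(c,p \right)} = - \frac{1}{28}$ ($O{\left(c,p \right)} = \frac{1}{-13 - 15} = \frac{1}{-28} = - \frac{1}{28}$)
$g{\left(W \right)} = - \frac{224}{W}$
$g{\left(O{\left(-7,11 \right)} \right)} - A{\left(-485,-547 \right)} = - \frac{224}{- \frac{1}{28}} - \left(220 - 485 - 547\right) = \left(-224\right) \left(-28\right) - -812 = 6272 + 812 = 7084$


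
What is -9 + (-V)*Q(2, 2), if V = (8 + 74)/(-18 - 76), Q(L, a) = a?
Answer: -341/47 ≈ -7.2553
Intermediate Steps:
V = -41/47 (V = 82/(-94) = 82*(-1/94) = -41/47 ≈ -0.87234)
-9 + (-V)*Q(2, 2) = -9 - 1*(-41/47)*2 = -9 + (41/47)*2 = -9 + 82/47 = -341/47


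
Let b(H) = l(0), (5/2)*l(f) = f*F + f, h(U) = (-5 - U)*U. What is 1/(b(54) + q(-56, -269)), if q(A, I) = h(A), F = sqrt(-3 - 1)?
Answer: -1/2856 ≈ -0.00035014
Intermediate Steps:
F = 2*I (F = sqrt(-4) = 2*I ≈ 2.0*I)
h(U) = U*(-5 - U)
q(A, I) = -A*(5 + A)
l(f) = 2*f/5 + 4*I*f/5 (l(f) = 2*(f*(2*I) + f)/5 = 2*(2*I*f + f)/5 = 2*(f + 2*I*f)/5 = 2*f/5 + 4*I*f/5)
b(H) = 0 (b(H) = (2/5)*0*(1 + 2*I) = 0)
1/(b(54) + q(-56, -269)) = 1/(0 - 1*(-56)*(5 - 56)) = 1/(0 - 1*(-56)*(-51)) = 1/(0 - 2856) = 1/(-2856) = -1/2856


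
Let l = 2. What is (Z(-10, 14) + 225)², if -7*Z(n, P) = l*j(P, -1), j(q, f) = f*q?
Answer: 52441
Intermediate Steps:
Z(n, P) = 2*P/7 (Z(n, P) = -2*(-P)/7 = -(-2)*P/7 = 2*P/7)
(Z(-10, 14) + 225)² = ((2/7)*14 + 225)² = (4 + 225)² = 229² = 52441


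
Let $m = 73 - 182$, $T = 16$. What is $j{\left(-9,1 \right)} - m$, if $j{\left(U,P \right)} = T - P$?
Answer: $124$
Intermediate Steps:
$m = -109$ ($m = 73 - 182 = -109$)
$j{\left(U,P \right)} = 16 - P$
$j{\left(-9,1 \right)} - m = \left(16 - 1\right) - -109 = \left(16 - 1\right) + 109 = 15 + 109 = 124$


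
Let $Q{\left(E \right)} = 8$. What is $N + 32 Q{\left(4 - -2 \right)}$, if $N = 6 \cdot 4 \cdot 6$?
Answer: $400$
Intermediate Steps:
$N = 144$ ($N = 24 \cdot 6 = 144$)
$N + 32 Q{\left(4 - -2 \right)} = 144 + 32 \cdot 8 = 144 + 256 = 400$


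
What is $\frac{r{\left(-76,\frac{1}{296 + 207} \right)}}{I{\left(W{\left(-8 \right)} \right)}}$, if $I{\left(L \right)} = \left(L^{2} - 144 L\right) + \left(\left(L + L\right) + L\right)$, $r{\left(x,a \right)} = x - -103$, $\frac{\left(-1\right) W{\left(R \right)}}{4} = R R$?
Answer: $\frac{27}{101632} \approx 0.00026566$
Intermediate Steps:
$W{\left(R \right)} = - 4 R^{2}$ ($W{\left(R \right)} = - 4 R R = - 4 R^{2}$)
$r{\left(x,a \right)} = 103 + x$ ($r{\left(x,a \right)} = x + 103 = 103 + x$)
$I{\left(L \right)} = L^{2} - 141 L$ ($I{\left(L \right)} = \left(L^{2} - 144 L\right) + \left(2 L + L\right) = \left(L^{2} - 144 L\right) + 3 L = L^{2} - 141 L$)
$\frac{r{\left(-76,\frac{1}{296 + 207} \right)}}{I{\left(W{\left(-8 \right)} \right)}} = \frac{103 - 76}{- 4 \left(-8\right)^{2} \left(-141 - 4 \left(-8\right)^{2}\right)} = \frac{27}{\left(-4\right) 64 \left(-141 - 256\right)} = \frac{27}{\left(-256\right) \left(-141 - 256\right)} = \frac{27}{\left(-256\right) \left(-397\right)} = \frac{27}{101632}$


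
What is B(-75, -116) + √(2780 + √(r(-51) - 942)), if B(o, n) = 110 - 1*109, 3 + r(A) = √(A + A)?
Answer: 1 + √(2780 + √(-945 + I*√102)) ≈ 53.728 + 0.29151*I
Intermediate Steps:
r(A) = -3 + √2*√A (r(A) = -3 + √(A + A) = -3 + √(2*A) = -3 + √2*√A)
B(o, n) = 1 (B(o, n) = 110 - 109 = 1)
B(-75, -116) + √(2780 + √(r(-51) - 942)) = 1 + √(2780 + √((-3 + √2*√(-51)) - 942)) = 1 + √(2780 + √((-3 + √2*(I*√51)) - 942)) = 1 + √(2780 + √((-3 + I*√102) - 942)) = 1 + √(2780 + √(-945 + I*√102))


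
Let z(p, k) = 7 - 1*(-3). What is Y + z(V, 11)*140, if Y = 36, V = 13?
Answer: 1436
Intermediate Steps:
z(p, k) = 10 (z(p, k) = 7 + 3 = 10)
Y + z(V, 11)*140 = 36 + 10*140 = 36 + 1400 = 1436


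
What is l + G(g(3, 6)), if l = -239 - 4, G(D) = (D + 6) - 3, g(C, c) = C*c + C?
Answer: -219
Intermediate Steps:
g(C, c) = C + C*c
G(D) = 3 + D (G(D) = (6 + D) - 3 = 3 + D)
l = -243
l + G(g(3, 6)) = -243 + (3 + 3*(1 + 6)) = -243 + (3 + 3*7) = -243 + (3 + 21) = -243 + 24 = -219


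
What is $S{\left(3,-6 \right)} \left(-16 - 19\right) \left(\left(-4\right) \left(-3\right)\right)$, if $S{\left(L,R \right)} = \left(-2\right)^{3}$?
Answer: $3360$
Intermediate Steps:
$S{\left(L,R \right)} = -8$
$S{\left(3,-6 \right)} \left(-16 - 19\right) \left(\left(-4\right) \left(-3\right)\right) = - 8 \left(-16 - 19\right) \left(\left(-4\right) \left(-3\right)\right) = - 8 \left(-16 - 19\right) 12 = \left(-8\right) \left(-35\right) 12 = 280 \cdot 12 = 3360$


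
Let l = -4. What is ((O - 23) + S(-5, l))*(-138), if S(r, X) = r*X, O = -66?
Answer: 9522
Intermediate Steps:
S(r, X) = X*r
((O - 23) + S(-5, l))*(-138) = ((-66 - 23) - 4*(-5))*(-138) = (-89 + 20)*(-138) = -69*(-138) = 9522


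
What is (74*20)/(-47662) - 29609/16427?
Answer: -717768059/391471837 ≈ -1.8335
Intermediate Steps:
(74*20)/(-47662) - 29609/16427 = 1480*(-1/47662) - 29609*1/16427 = -740/23831 - 29609/16427 = -717768059/391471837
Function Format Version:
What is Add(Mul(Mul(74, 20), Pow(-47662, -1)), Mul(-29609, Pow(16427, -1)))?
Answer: Rational(-717768059, 391471837) ≈ -1.8335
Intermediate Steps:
Add(Mul(Mul(74, 20), Pow(-47662, -1)), Mul(-29609, Pow(16427, -1))) = Add(Mul(1480, Rational(-1, 47662)), Mul(-29609, Rational(1, 16427))) = Add(Rational(-740, 23831), Rational(-29609, 16427)) = Rational(-717768059, 391471837)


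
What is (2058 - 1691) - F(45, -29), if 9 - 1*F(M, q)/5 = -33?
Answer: 157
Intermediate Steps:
F(M, q) = 210 (F(M, q) = 45 - 5*(-33) = 45 + 165 = 210)
(2058 - 1691) - F(45, -29) = (2058 - 1691) - 1*210 = 367 - 210 = 157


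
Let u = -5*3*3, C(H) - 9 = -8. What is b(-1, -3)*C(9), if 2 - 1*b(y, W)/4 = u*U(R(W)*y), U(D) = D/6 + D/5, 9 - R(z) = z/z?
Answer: -520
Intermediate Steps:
R(z) = 8 (R(z) = 9 - z/z = 9 - 1*1 = 9 - 1 = 8)
C(H) = 1 (C(H) = 9 - 8 = 1)
U(D) = 11*D/30 (U(D) = D*(⅙) + D*(⅕) = D/6 + D/5 = 11*D/30)
u = -45 (u = -15*3 = -45)
b(y, W) = 8 + 528*y (b(y, W) = 8 - (-180)*11*(8*y)/30 = 8 - (-180)*44*y/15 = 8 - (-528)*y = 8 + 528*y)
b(-1, -3)*C(9) = (8 + 528*(-1))*1 = (8 - 528)*1 = -520*1 = -520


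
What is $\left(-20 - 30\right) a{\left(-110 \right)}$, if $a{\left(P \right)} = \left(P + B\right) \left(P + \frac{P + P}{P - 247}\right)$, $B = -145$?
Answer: $- \frac{9762500}{7} \approx -1.3946 \cdot 10^{6}$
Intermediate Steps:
$a{\left(P \right)} = \left(-145 + P\right) \left(P + \frac{2 P}{-247 + P}\right)$ ($a{\left(P \right)} = \left(P - 145\right) \left(P + \frac{P + P}{P - 247}\right) = \left(-145 + P\right) \left(P + \frac{2 P}{-247 + P}\right)$)
$\left(-20 - 30\right) a{\left(-110 \right)} = \left(-20 - 30\right) \left(- \frac{110 \left(35525 + \left(-110\right)^{2} - -42900\right)}{-247 - 110}\right) = \left(-20 - 30\right) \left(- \frac{110 \left(35525 + 12100 + 42900\right)}{-357}\right) = - 50 \left(\left(-110\right) \left(- \frac{1}{357}\right) 90525\right) = \left(-50\right) \frac{195250}{7} = - \frac{9762500}{7}$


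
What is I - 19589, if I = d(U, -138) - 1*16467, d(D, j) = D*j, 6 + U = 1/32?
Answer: -563717/16 ≈ -35232.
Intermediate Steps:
U = -191/32 (U = -6 + 1/32 = -191/32 ≈ -5.9688)
I = -250293/16 (I = -191/32*(-138) - 1*16467 = 13179/16 - 16467 = -250293/16 ≈ -15643.)
I - 19589 = -250293/16 - 19589 = -563717/16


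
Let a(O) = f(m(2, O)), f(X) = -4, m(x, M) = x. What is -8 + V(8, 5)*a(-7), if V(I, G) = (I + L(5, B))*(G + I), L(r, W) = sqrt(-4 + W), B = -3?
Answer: -424 - 52*I*sqrt(7) ≈ -424.0 - 137.58*I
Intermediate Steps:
a(O) = -4
V(I, G) = (G + I)*(I + I*sqrt(7)) (V(I, G) = (I + sqrt(-4 - 3))*(G + I) = (I + sqrt(-7))*(G + I) = (I + I*sqrt(7))*(G + I) = (G + I)*(I + I*sqrt(7)))
-8 + V(8, 5)*a(-7) = -8 + (8**2 + 5*8 + I*5*sqrt(7) + I*8*sqrt(7))*(-4) = -8 + (64 + 40 + 5*I*sqrt(7) + 8*I*sqrt(7))*(-4) = -8 + (104 + 13*I*sqrt(7))*(-4) = -8 + (-416 - 52*I*sqrt(7)) = -424 - 52*I*sqrt(7)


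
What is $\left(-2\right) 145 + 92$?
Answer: $-198$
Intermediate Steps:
$\left(-2\right) 145 + 92 = -290 + 92 = -198$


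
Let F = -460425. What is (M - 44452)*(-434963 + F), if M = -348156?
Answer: 351536491904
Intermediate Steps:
(M - 44452)*(-434963 + F) = (-348156 - 44452)*(-434963 - 460425) = -392608*(-895388) = 351536491904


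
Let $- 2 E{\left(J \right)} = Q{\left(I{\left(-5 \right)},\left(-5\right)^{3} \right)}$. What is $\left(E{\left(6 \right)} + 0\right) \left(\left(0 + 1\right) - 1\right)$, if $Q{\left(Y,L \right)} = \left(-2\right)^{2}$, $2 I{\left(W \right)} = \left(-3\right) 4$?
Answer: $0$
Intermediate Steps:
$I{\left(W \right)} = -6$ ($I{\left(W \right)} = \frac{\left(-3\right) 4}{2} = \frac{1}{2} \left(-12\right) = -6$)
$Q{\left(Y,L \right)} = 4$
$E{\left(J \right)} = -2$ ($E{\left(J \right)} = \left(- \frac{1}{2}\right) 4 = -2$)
$\left(E{\left(6 \right)} + 0\right) \left(\left(0 + 1\right) - 1\right) = \left(-2 + 0\right) \left(\left(0 + 1\right) - 1\right) = - 2 \left(1 - 1\right) = \left(-2\right) 0 = 0$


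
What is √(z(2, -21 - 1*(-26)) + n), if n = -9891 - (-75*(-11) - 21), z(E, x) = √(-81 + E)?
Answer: √(-10695 + I*√79) ≈ 0.043 + 103.42*I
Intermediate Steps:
n = -10695 (n = -9891 - (825 - 21) = -9891 - 1*804 = -9891 - 804 = -10695)
√(z(2, -21 - 1*(-26)) + n) = √(√(-81 + 2) - 10695) = √(√(-79) - 10695) = √(I*√79 - 10695) = √(-10695 + I*√79)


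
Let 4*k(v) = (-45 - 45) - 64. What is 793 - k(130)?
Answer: 1663/2 ≈ 831.50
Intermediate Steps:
k(v) = -77/2 (k(v) = ((-45 - 45) - 64)/4 = (-90 - 64)/4 = (1/4)*(-154) = -77/2)
793 - k(130) = 793 - 1*(-77/2) = 793 + 77/2 = 1663/2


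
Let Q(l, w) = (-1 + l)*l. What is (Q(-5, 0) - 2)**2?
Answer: 784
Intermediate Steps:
Q(l, w) = l*(-1 + l)
(Q(-5, 0) - 2)**2 = (-5*(-1 - 5) - 2)**2 = (-5*(-6) - 2)**2 = (30 - 2)**2 = 28**2 = 784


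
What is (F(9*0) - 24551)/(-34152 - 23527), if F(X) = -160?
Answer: 24711/57679 ≈ 0.42842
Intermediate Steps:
(F(9*0) - 24551)/(-34152 - 23527) = (-160 - 24551)/(-34152 - 23527) = -24711/(-57679) = -24711*(-1/57679) = 24711/57679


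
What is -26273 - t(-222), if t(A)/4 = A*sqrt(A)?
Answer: -26273 + 888*I*sqrt(222) ≈ -26273.0 + 13231.0*I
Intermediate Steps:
t(A) = 4*A**(3/2) (t(A) = 4*(A*sqrt(A)) = 4*A**(3/2))
-26273 - t(-222) = -26273 - 4*(-222)**(3/2) = -26273 - 4*(-222*I*sqrt(222)) = -26273 - (-888)*I*sqrt(222) = -26273 + 888*I*sqrt(222)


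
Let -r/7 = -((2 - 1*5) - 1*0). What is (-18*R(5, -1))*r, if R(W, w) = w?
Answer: -378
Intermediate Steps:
r = -21 (r = -(-7)*((2 - 1*5) - 1*0) = -(-7)*((2 - 5) + 0) = -(-7)*(-3 + 0) = -(-7)*(-3) = -7*3 = -21)
(-18*R(5, -1))*r = -18*(-1)*(-21) = 18*(-21) = -378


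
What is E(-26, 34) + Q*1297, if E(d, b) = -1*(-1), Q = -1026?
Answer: -1330721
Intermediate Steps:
E(d, b) = 1
E(-26, 34) + Q*1297 = 1 - 1026*1297 = 1 - 1330722 = -1330721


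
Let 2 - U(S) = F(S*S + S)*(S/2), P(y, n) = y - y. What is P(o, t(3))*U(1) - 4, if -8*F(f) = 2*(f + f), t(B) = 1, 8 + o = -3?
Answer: -4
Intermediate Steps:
o = -11 (o = -8 - 3 = -11)
P(y, n) = 0
F(f) = -f/2 (F(f) = -(f + f)/4 = -2*f/4 = -f/2)
U(S) = 2 - S*(-S/2 - S**2/2)/2 (U(S) = 2 - (-(S*S + S)/2)*S/2 = 2 - (-(S**2 + S)/2)*S*(1/2) = 2 - (-(S + S**2)/2)*S/2 = 2 - (-S/2 - S**2/2)*S/2 = 2 - S*(-S/2 - S**2/2)/2)
P(o, t(3))*U(1) - 4 = 0*(2 + (1/4)*1**2*(1 + 1)) - 4 = 0*(2 + (1/4)*1*2) - 4 = 0*(2 + 1/2) - 4 = 0*(5/2) - 4 = 0 - 4 = -4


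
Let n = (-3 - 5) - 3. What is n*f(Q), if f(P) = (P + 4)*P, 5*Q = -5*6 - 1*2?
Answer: -4224/25 ≈ -168.96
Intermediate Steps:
Q = -32/5 (Q = (-5*6 - 1*2)/5 = (-30 - 2)/5 = (1/5)*(-32) = -32/5 ≈ -6.4000)
n = -11 (n = -8 - 3 = -11)
f(P) = P*(4 + P) (f(P) = (4 + P)*P = P*(4 + P))
n*f(Q) = -(-352)*(4 - 32/5)/5 = -(-352)*(-12)/(5*5) = -11*384/25 = -4224/25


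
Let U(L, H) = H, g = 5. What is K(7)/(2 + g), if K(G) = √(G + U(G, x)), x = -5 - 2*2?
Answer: I*√2/7 ≈ 0.20203*I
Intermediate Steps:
x = -9 (x = -5 - 4 = -9)
K(G) = √(-9 + G) (K(G) = √(G - 9) = √(-9 + G))
K(7)/(2 + g) = √(-9 + 7)/(2 + 5) = √(-2)/7 = (I*√2)*(⅐) = I*√2/7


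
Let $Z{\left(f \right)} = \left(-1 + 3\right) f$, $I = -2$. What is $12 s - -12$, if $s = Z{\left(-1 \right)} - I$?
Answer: $12$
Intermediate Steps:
$Z{\left(f \right)} = 2 f$
$s = 0$ ($s = 2 \left(-1\right) - -2 = -2 + 2 = 0$)
$12 s - -12 = 12 \cdot 0 - -12 = 0 + 12 = 12$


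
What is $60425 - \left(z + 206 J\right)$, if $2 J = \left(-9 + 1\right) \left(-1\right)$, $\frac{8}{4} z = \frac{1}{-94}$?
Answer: $\frac{11204989}{188} \approx 59601.0$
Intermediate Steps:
$z = - \frac{1}{188}$ ($z = \frac{1}{2 \left(-94\right)} = \frac{1}{2} \left(- \frac{1}{94}\right) = - \frac{1}{188} \approx -0.0053191$)
$J = 4$ ($J = \frac{\left(-9 + 1\right) \left(-1\right)}{2} = \frac{\left(-8\right) \left(-1\right)}{2} = \frac{1}{2} \cdot 8 = 4$)
$60425 - \left(z + 206 J\right) = 60425 - \left(- \frac{1}{188} + 206 \cdot 4\right) = 60425 - \left(- \frac{1}{188} + 824\right) = 60425 - \frac{154911}{188} = \frac{11204989}{188}$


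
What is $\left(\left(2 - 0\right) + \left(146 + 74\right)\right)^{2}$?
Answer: $49284$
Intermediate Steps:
$\left(\left(2 - 0\right) + \left(146 + 74\right)\right)^{2} = \left(\left(2 + 0\right) + 220\right)^{2} = \left(2 + 220\right)^{2} = 222^{2} = 49284$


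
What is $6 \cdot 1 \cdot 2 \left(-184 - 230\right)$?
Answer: $-4968$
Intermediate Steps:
$6 \cdot 1 \cdot 2 \left(-184 - 230\right) = 6 \cdot 2 \left(-414\right) = 12 \left(-414\right) = -4968$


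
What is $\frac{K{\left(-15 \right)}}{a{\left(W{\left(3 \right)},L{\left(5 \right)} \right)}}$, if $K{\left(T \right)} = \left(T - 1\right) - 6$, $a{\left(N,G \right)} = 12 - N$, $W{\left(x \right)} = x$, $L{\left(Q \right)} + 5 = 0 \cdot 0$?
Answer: $- \frac{22}{9} \approx -2.4444$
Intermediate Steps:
$L{\left(Q \right)} = -5$ ($L{\left(Q \right)} = -5 + 0 \cdot 0 = -5 + 0 = -5$)
$K{\left(T \right)} = -7 + T$ ($K{\left(T \right)} = \left(-1 + T\right) - 6 = -7 + T$)
$\frac{K{\left(-15 \right)}}{a{\left(W{\left(3 \right)},L{\left(5 \right)} \right)}} = \frac{-7 - 15}{12 - 3} = - \frac{22}{12 - 3} = - \frac{22}{9}$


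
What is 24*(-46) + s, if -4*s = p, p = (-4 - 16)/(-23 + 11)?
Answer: -13253/12 ≈ -1104.4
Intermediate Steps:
p = 5/3 (p = -20/(-12) = -20*(-1/12) = 5/3 ≈ 1.6667)
s = -5/12 (s = -¼*5/3 = -5/12 ≈ -0.41667)
24*(-46) + s = 24*(-46) - 5/12 = -1104 - 5/12 = -13253/12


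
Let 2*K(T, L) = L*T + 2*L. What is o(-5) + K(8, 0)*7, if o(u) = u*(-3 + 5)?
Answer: -10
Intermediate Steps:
K(T, L) = L + L*T/2 (K(T, L) = (L*T + 2*L)/2 = (2*L + L*T)/2 = L + L*T/2)
o(u) = 2*u (o(u) = u*2 = 2*u)
o(-5) + K(8, 0)*7 = 2*(-5) + ((1/2)*0*(2 + 8))*7 = -10 + ((1/2)*0*10)*7 = -10 + 0*7 = -10 + 0 = -10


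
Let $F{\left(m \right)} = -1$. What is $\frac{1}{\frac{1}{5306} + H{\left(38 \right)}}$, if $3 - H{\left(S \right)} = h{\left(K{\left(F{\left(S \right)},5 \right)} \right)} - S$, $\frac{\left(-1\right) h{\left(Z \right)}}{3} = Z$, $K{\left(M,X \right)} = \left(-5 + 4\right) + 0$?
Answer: $\frac{5306}{201629} \approx 0.026316$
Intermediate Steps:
$K{\left(M,X \right)} = -1$ ($K{\left(M,X \right)} = -1 + 0 = -1$)
$h{\left(Z \right)} = - 3 Z$
$H{\left(S \right)} = S$ ($H{\left(S \right)} = 3 - \left(\left(-3\right) \left(-1\right) - S\right) = 3 - \left(3 - S\right) = 3 + \left(-3 + S\right) = S$)
$\frac{1}{\frac{1}{5306} + H{\left(38 \right)}} = \frac{1}{\frac{1}{5306} + 38} = \frac{1}{\frac{201629}{5306}} = \frac{5306}{201629}$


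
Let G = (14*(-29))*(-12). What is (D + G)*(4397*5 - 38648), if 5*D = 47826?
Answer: -1202835318/5 ≈ -2.4057e+8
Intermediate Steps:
D = 47826/5 (D = (⅕)*47826 = 47826/5 ≈ 9565.2)
G = 4872 (G = -406*(-12) = 4872)
(D + G)*(4397*5 - 38648) = (47826/5 + 4872)*(4397*5 - 38648) = 72186*(21985 - 38648)/5 = (72186/5)*(-16663) = -1202835318/5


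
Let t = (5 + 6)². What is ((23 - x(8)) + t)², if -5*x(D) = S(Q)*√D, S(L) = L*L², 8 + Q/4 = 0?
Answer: 8590452992/25 - 18874368*√2/5 ≈ 3.3828e+8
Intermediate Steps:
Q = -32 (Q = -32 + 4*0 = -32 + 0 = -32)
S(L) = L³
x(D) = 32768*√D/5 (x(D) = -(-32)³*√D/5 = -(-32768)*√D/5 = 32768*√D/5)
t = 121 (t = 11² = 121)
((23 - x(8)) + t)² = ((23 - 32768*√8/5) + 121)² = ((23 - 32768*2*√2/5) + 121)² = ((23 - 65536*√2/5) + 121)² = (144 - 65536*√2/5)²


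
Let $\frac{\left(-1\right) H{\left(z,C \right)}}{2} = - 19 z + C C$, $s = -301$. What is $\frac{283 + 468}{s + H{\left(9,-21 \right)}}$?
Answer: $- \frac{751}{841} \approx -0.89298$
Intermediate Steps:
$H{\left(z,C \right)} = - 2 C^{2} + 38 z$ ($H{\left(z,C \right)} = - 2 \left(- 19 z + C C\right) = - 2 \left(- 19 z + C^{2}\right) = - 2 \left(C^{2} - 19 z\right) = - 2 C^{2} + 38 z$)
$\frac{283 + 468}{s + H{\left(9,-21 \right)}} = \frac{283 + 468}{-301 + \left(- 2 \left(-21\right)^{2} + 38 \cdot 9\right)} = \frac{751}{-301 + \left(\left(-2\right) 441 + 342\right)} = \frac{751}{-301 + \left(-882 + 342\right)} = \frac{751}{-301 - 540} = \frac{751}{-841} = 751 \left(- \frac{1}{841}\right) = - \frac{751}{841}$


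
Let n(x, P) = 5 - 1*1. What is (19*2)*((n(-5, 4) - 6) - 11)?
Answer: -494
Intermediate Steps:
n(x, P) = 4 (n(x, P) = 5 - 1 = 4)
(19*2)*((n(-5, 4) - 6) - 11) = (19*2)*((4 - 6) - 11) = 38*(-2 - 11) = 38*(-13) = -494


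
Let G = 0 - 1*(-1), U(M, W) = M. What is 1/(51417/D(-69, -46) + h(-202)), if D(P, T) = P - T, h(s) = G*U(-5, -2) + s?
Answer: -23/56178 ≈ -0.00040941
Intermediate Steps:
G = 1 (G = 0 + 1 = 1)
h(s) = -5 + s (h(s) = 1*(-5) + s = -5 + s)
1/(51417/D(-69, -46) + h(-202)) = 1/(51417/(-69 - 1*(-46)) + (-5 - 202)) = 1/(51417/(-69 + 46) - 207) = 1/(51417/(-23) - 207) = 1/(51417*(-1/23) - 207) = 1/(-51417/23 - 207) = 1/(-56178/23) = -23/56178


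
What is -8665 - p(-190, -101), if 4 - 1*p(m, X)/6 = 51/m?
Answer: -825608/95 ≈ -8690.6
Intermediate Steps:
p(m, X) = 24 - 306/m
-8665 - p(-190, -101) = -8665 - (24 - 306/(-190)) = -8665 - (24 - 306*(-1/190)) = -8665 - (24 + 153/95) = -8665 - 1*2433/95 = -8665 - 2433/95 = -825608/95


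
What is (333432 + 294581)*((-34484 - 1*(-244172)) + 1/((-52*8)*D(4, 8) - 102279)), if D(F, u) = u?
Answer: 13907046824987995/105607 ≈ 1.3169e+11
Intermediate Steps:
(333432 + 294581)*((-34484 - 1*(-244172)) + 1/((-52*8)*D(4, 8) - 102279)) = (333432 + 294581)*((-34484 - 1*(-244172)) + 1/(-52*8*8 - 102279)) = 628013*((-34484 + 244172) + 1/(-416*8 - 102279)) = 628013*(209688 + 1/(-3328 - 102279)) = 628013*(209688 + 1/(-105607)) = 628013*(209688 - 1/105607) = 628013*(22144520615/105607) = 13907046824987995/105607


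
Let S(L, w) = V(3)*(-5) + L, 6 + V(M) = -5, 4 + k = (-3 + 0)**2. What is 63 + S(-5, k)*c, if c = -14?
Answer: -637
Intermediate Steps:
k = 5 (k = -4 + (-3 + 0)**2 = -4 + (-3)**2 = -4 + 9 = 5)
V(M) = -11 (V(M) = -6 - 5 = -11)
S(L, w) = 55 + L (S(L, w) = -11*(-5) + L = 55 + L)
63 + S(-5, k)*c = 63 + (55 - 5)*(-14) = 63 + 50*(-14) = 63 - 700 = -637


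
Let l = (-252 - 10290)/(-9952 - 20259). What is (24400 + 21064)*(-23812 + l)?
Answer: -32705609988560/30211 ≈ -1.0826e+9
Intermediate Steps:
l = 10542/30211 (l = -10542/(-30211) = -10542*(-1/30211) = 10542/30211 ≈ 0.34895)
(24400 + 21064)*(-23812 + l) = (24400 + 21064)*(-23812 + 10542/30211) = 45464*(-719373790/30211) = -32705609988560/30211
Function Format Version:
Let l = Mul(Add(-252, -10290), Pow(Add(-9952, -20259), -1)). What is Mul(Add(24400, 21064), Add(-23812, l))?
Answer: Rational(-32705609988560, 30211) ≈ -1.0826e+9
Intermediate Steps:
l = Rational(10542, 30211) (l = Mul(-10542, Pow(-30211, -1)) = Mul(-10542, Rational(-1, 30211)) = Rational(10542, 30211) ≈ 0.34895)
Mul(Add(24400, 21064), Add(-23812, l)) = Mul(Add(24400, 21064), Add(-23812, Rational(10542, 30211))) = Mul(45464, Rational(-719373790, 30211)) = Rational(-32705609988560, 30211)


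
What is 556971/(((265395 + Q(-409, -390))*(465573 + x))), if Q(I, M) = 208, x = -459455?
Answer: 556971/1624959154 ≈ 0.00034276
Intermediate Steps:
556971/(((265395 + Q(-409, -390))*(465573 + x))) = 556971/(((265395 + 208)*(465573 - 459455))) = 556971/((265603*6118)) = 556971/1624959154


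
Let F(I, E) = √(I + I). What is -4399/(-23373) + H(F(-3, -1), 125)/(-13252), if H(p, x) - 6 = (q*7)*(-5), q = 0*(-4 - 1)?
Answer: 548635/2922066 ≈ 0.18776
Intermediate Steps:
F(I, E) = √2*√I (F(I, E) = √(2*I) = √2*√I)
q = 0 (q = 0*(-5) = 0)
H(p, x) = 6 (H(p, x) = 6 + (0*7)*(-5) = 6 + 0*(-5) = 6 + 0 = 6)
-4399/(-23373) + H(F(-3, -1), 125)/(-13252) = -4399/(-23373) + 6/(-13252) = -4399*(-1/23373) + 6*(-1/13252) = 83/441 - 3/6626 = 548635/2922066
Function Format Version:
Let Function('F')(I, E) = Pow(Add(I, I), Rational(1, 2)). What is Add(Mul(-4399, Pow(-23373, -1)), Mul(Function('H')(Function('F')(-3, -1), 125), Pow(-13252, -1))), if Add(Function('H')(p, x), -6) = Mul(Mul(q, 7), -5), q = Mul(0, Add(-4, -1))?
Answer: Rational(548635, 2922066) ≈ 0.18776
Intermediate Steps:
Function('F')(I, E) = Mul(Pow(2, Rational(1, 2)), Pow(I, Rational(1, 2))) (Function('F')(I, E) = Pow(Mul(2, I), Rational(1, 2)) = Mul(Pow(2, Rational(1, 2)), Pow(I, Rational(1, 2))))
q = 0 (q = Mul(0, -5) = 0)
Function('H')(p, x) = 6 (Function('H')(p, x) = Add(6, Mul(Mul(0, 7), -5)) = Add(6, Mul(0, -5)) = Add(6, 0) = 6)
Add(Mul(-4399, Pow(-23373, -1)), Mul(Function('H')(Function('F')(-3, -1), 125), Pow(-13252, -1))) = Add(Mul(-4399, Pow(-23373, -1)), Mul(6, Pow(-13252, -1))) = Add(Mul(-4399, Rational(-1, 23373)), Mul(6, Rational(-1, 13252))) = Add(Rational(83, 441), Rational(-3, 6626)) = Rational(548635, 2922066)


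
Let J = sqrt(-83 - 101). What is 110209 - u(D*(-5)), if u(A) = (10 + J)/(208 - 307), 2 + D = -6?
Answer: 10910701/99 + 2*I*sqrt(46)/99 ≈ 1.1021e+5 + 0.13702*I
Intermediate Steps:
D = -8 (D = -2 - 6 = -8)
J = 2*I*sqrt(46) (J = sqrt(-184) = 2*I*sqrt(46) ≈ 13.565*I)
u(A) = -10/99 - 2*I*sqrt(46)/99 (u(A) = (10 + 2*I*sqrt(46))/(208 - 307) = (10 + 2*I*sqrt(46))/(-99) = (10 + 2*I*sqrt(46))*(-1/99) = -10/99 - 2*I*sqrt(46)/99)
110209 - u(D*(-5)) = 110209 - (-10/99 - 2*I*sqrt(46)/99) = 110209 + (10/99 + 2*I*sqrt(46)/99) = 10910701/99 + 2*I*sqrt(46)/99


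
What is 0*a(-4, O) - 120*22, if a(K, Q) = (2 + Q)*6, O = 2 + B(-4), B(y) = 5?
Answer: -2640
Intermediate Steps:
O = 7 (O = 2 + 5 = 7)
a(K, Q) = 12 + 6*Q
0*a(-4, O) - 120*22 = 0*(12 + 6*7) - 120*22 = 0*(12 + 42) - 2640 = 0*54 - 2640 = 0 - 2640 = -2640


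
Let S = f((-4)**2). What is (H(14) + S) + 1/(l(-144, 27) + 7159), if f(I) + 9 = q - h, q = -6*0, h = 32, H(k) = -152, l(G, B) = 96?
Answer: -1400214/7255 ≈ -193.00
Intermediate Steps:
q = 0
f(I) = -41 (f(I) = -9 + (0 - 1*32) = -9 + (0 - 32) = -9 - 32 = -41)
S = -41
(H(14) + S) + 1/(l(-144, 27) + 7159) = (-152 - 41) + 1/(96 + 7159) = -193 + 1/7255 = -1400214/7255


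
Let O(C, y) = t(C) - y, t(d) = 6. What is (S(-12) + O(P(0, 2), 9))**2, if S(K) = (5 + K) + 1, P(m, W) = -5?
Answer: 81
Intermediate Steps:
S(K) = 6 + K
O(C, y) = 6 - y
(S(-12) + O(P(0, 2), 9))**2 = ((6 - 12) + (6 - 1*9))**2 = (-6 + (6 - 9))**2 = (-6 - 3)**2 = (-9)**2 = 81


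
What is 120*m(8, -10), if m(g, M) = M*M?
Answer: 12000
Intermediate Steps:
m(g, M) = M**2
120*m(8, -10) = 120*(-10)**2 = 120*100 = 12000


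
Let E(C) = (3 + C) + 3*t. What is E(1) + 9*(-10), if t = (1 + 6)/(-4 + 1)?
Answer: -93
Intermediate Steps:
t = -7/3 (t = 7/(-3) = 7*(-1/3) = -7/3 ≈ -2.3333)
E(C) = -4 + C (E(C) = (3 + C) + 3*(-7/3) = (3 + C) - 7 = -4 + C)
E(1) + 9*(-10) = (-4 + 1) + 9*(-10) = -3 - 90 = -93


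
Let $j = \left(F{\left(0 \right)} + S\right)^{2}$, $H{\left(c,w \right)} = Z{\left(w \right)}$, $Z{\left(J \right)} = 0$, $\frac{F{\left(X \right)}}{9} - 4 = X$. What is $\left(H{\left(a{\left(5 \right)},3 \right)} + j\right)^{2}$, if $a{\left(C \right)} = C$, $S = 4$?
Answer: $2560000$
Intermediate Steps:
$F{\left(X \right)} = 36 + 9 X$
$H{\left(c,w \right)} = 0$
$j = 1600$ ($j = \left(\left(36 + 9 \cdot 0\right) + 4\right)^{2} = \left(\left(36 + 0\right) + 4\right)^{2} = \left(36 + 4\right)^{2} = 40^{2} = 1600$)
$\left(H{\left(a{\left(5 \right)},3 \right)} + j\right)^{2} = \left(0 + 1600\right)^{2} = 1600^{2} = 2560000$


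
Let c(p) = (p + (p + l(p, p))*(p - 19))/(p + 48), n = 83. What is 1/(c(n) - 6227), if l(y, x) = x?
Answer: -131/805030 ≈ -0.00016273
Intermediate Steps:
c(p) = (p + 2*p*(-19 + p))/(48 + p) (c(p) = (p + (p + p)*(p - 19))/(p + 48) = (p + (2*p)*(-19 + p))/(48 + p) = (p + 2*p*(-19 + p))/(48 + p))
1/(c(n) - 6227) = 1/(83*(-37 + 2*83)/(48 + 83) - 6227) = 1/(83*(-37 + 166)/131 - 6227) = 1/(83*(1/131)*129 - 6227) = 1/(10707/131 - 6227) = 1/(-805030/131) = -131/805030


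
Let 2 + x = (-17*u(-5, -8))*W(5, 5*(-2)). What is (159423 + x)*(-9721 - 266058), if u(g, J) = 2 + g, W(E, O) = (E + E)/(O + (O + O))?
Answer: -43960275716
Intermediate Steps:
W(E, O) = 2*E/(3*O) (W(E, O) = (2*E)/(O + 2*O) = (2*E)/((3*O)) = (2*E)*(1/(3*O)) = 2*E/(3*O))
x = -19 (x = -2 + (-17*(2 - 5))*((⅔)*5/(5*(-2))) = -2 + (-17*(-3))*((⅔)*5/(-10)) = -2 + 51*((⅔)*5*(-⅒)) = -2 + 51*(-⅓) = -2 - 17 = -19)
(159423 + x)*(-9721 - 266058) = (159423 - 19)*(-9721 - 266058) = 159404*(-275779) = -43960275716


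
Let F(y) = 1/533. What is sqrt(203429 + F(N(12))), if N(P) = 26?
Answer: sqrt(57791941714)/533 ≈ 451.03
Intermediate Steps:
F(y) = 1/533
sqrt(203429 + F(N(12))) = sqrt(203429 + 1/533) = sqrt(108427658/533) = sqrt(57791941714)/533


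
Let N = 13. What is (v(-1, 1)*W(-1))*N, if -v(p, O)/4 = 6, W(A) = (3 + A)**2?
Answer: -1248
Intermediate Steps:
v(p, O) = -24 (v(p, O) = -4*6 = -24)
(v(-1, 1)*W(-1))*N = -24*(3 - 1)**2*13 = -24*2**2*13 = -24*4*13 = -96*13 = -1248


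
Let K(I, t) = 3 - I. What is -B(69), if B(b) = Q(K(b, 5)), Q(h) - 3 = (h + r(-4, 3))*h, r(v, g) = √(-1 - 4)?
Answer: -4359 + 66*I*√5 ≈ -4359.0 + 147.58*I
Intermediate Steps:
r(v, g) = I*√5 (r(v, g) = √(-5) = I*√5)
Q(h) = 3 + h*(h + I*√5) (Q(h) = 3 + (h + I*√5)*h = 3 + h*(h + I*√5))
B(b) = 3 + (3 - b)² + I*√5*(3 - b) (B(b) = 3 + (3 - b)² + I*(3 - b)*√5 = 3 + (3 - b)² + I*√5*(3 - b))
-B(69) = -(3 + (-3 + 69)² + I*√5*(3 - 1*69)) = -(3 + 66² + I*√5*(3 - 69)) = -(3 + 4356 + I*√5*(-66)) = -(3 + 4356 - 66*I*√5) = -(4359 - 66*I*√5) = -4359 + 66*I*√5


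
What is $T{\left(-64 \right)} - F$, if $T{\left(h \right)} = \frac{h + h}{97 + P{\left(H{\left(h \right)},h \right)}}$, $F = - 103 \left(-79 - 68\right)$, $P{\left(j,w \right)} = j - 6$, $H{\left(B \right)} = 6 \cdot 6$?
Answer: $- \frac{1923035}{127} \approx -15142.0$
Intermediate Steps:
$H{\left(B \right)} = 36$
$P{\left(j,w \right)} = -6 + j$
$F = 15141$ ($F = \left(-103\right) \left(-147\right) = 15141$)
$T{\left(h \right)} = \frac{2 h}{127}$ ($T{\left(h \right)} = \frac{h + h}{97 + \left(-6 + 36\right)} = \frac{2 h}{97 + 30} = \frac{2 h}{127}$)
$T{\left(-64 \right)} - F = \frac{2}{127} \left(-64\right) - 15141 = - \frac{128}{127} - 15141 = - \frac{1923035}{127}$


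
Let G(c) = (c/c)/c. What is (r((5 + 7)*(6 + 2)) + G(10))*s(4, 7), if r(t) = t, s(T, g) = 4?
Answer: 1922/5 ≈ 384.40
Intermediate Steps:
G(c) = 1/c
(r((5 + 7)*(6 + 2)) + G(10))*s(4, 7) = ((5 + 7)*(6 + 2) + 1/10)*4 = (12*8 + ⅒)*4 = (96 + ⅒)*4 = (961/10)*4 = 1922/5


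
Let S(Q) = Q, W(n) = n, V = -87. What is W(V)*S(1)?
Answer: -87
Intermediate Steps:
W(V)*S(1) = -87*1 = -87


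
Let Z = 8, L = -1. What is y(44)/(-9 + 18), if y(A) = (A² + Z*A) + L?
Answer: 2287/9 ≈ 254.11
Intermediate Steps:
y(A) = -1 + A² + 8*A (y(A) = (A² + 8*A) - 1 = -1 + A² + 8*A)
y(44)/(-9 + 18) = (-1 + 44² + 8*44)/(-9 + 18) = (-1 + 1936 + 352)/9 = 2287*(⅑) = 2287/9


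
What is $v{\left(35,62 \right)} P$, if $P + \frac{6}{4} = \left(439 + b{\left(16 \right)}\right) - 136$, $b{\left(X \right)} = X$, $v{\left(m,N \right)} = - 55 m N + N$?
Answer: $-37873940$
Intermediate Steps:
$v{\left(m,N \right)} = N - 55 N m$ ($v{\left(m,N \right)} = - 55 N m + N = N - 55 N m$)
$P = \frac{635}{2}$ ($P = - \frac{3}{2} + \left(\left(439 + 16\right) - 136\right) = - \frac{3}{2} + \left(455 - 136\right) = - \frac{3}{2} + 319 = \frac{635}{2} \approx 317.5$)
$v{\left(35,62 \right)} P = 62 \left(1 - 1925\right) \frac{635}{2} = 62 \left(-1924\right) \frac{635}{2} = \left(-119288\right) \frac{635}{2} = -37873940$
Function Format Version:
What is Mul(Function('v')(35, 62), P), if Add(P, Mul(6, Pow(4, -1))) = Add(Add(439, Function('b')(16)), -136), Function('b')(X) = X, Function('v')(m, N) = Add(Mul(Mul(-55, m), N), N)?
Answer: -37873940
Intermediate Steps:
Function('v')(m, N) = Add(N, Mul(-55, N, m)) (Function('v')(m, N) = Add(Mul(-55, N, m), N) = Add(N, Mul(-55, N, m)))
P = Rational(635, 2) (P = Add(Rational(-3, 2), Add(Add(439, 16), -136)) = Add(Rational(-3, 2), Add(455, -136)) = Add(Rational(-3, 2), 319) = Rational(635, 2) ≈ 317.50)
Mul(Function('v')(35, 62), P) = Mul(Mul(62, Add(1, Mul(-55, 35))), Rational(635, 2)) = Mul(Mul(62, Add(1, -1925)), Rational(635, 2)) = Mul(Mul(62, -1924), Rational(635, 2)) = Mul(-119288, Rational(635, 2)) = -37873940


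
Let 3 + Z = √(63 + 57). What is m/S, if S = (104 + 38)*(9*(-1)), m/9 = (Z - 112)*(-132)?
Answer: -7590/71 + 132*√30/71 ≈ -96.718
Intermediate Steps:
Z = -3 + 2*√30 (Z = -3 + √(63 + 57) = -3 + √120 = -3 + 2*√30 ≈ 7.9545)
m = 136620 - 2376*√30 (m = 9*(((-3 + 2*√30) - 112)*(-132)) = 9*((-115 + 2*√30)*(-132)) = 9*(15180 - 264*√30) = 136620 - 2376*√30 ≈ 1.2361e+5)
S = -1278 (S = 142*(-9) = -1278)
m/S = (136620 - 2376*√30)/(-1278) = (136620 - 2376*√30)*(-1/1278) = -7590/71 + 132*√30/71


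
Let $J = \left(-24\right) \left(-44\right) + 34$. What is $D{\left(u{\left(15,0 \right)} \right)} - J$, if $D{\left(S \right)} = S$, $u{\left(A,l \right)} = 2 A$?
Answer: $-1060$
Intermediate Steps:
$J = 1090$ ($J = 1056 + 34 = 1090$)
$D{\left(u{\left(15,0 \right)} \right)} - J = 2 \cdot 15 - 1090 = 30 - 1090 = -1060$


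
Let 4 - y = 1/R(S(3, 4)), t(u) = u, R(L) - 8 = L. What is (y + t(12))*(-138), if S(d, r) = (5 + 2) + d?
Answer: -6601/3 ≈ -2200.3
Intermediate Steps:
S(d, r) = 7 + d
R(L) = 8 + L
y = 71/18 (y = 4 - 1/(8 + (7 + 3)) = 4 - 1/(8 + 10) = 4 - 1/18 = 71/18 ≈ 3.9444)
(y + t(12))*(-138) = (71/18 + 12)*(-138) = (287/18)*(-138) = -6601/3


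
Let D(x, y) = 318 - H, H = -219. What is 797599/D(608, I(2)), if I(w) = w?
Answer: 797599/537 ≈ 1485.3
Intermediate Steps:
D(x, y) = 537 (D(x, y) = 318 - 1*(-219) = 318 + 219 = 537)
797599/D(608, I(2)) = 797599/537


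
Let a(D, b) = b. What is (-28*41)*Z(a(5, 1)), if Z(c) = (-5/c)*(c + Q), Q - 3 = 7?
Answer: 63140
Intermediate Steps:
Q = 10 (Q = 3 + 7 = 10)
Z(c) = -5*(10 + c)/c (Z(c) = (-5/c)*(c + 10) = (-5/c)*(10 + c) = -5*(10 + c)/c)
(-28*41)*Z(a(5, 1)) = (-28*41)*(-5 - 50/1) = -1148*(-5 - 50*1) = -1148*(-5 - 50) = -1148*(-55) = 63140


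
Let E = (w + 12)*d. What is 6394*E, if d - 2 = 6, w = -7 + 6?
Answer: 562672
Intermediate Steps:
w = -1
d = 8 (d = 2 + 6 = 8)
E = 88 (E = (-1 + 12)*8 = 11*8 = 88)
6394*E = 6394*88 = 562672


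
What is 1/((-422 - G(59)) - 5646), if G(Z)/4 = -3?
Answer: -1/6056 ≈ -0.00016513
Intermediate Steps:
G(Z) = -12 (G(Z) = 4*(-3) = -12)
1/((-422 - G(59)) - 5646) = 1/((-422 - 1*(-12)) - 5646) = 1/((-422 + 12) - 5646) = 1/(-410 - 5646) = 1/(-6056) = -1/6056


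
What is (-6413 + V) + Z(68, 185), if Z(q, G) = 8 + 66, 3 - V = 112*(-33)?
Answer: -2640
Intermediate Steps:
V = 3699 (V = 3 - 112*(-33) = 3 - 1*(-3696) = 3 + 3696 = 3699)
Z(q, G) = 74
(-6413 + V) + Z(68, 185) = (-6413 + 3699) + 74 = -2714 + 74 = -2640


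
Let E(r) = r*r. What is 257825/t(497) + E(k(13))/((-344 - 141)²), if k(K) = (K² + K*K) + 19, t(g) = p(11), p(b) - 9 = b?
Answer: 12129886921/940900 ≈ 12892.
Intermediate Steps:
p(b) = 9 + b
t(g) = 20 (t(g) = 9 + 11 = 20)
k(K) = 19 + 2*K² (k(K) = (K² + K²) + 19 = 2*K² + 19 = 19 + 2*K²)
E(r) = r²
257825/t(497) + E(k(13))/((-344 - 141)²) = 257825/20 + (19 + 2*13²)²/((-344 - 141)²) = 257825*(1/20) + (19 + 2*169)²/((-485)²) = 51565/4 + (19 + 338)²/235225 = 51565/4 + 357²*(1/235225) = 51565/4 + 127449*(1/235225) = 51565/4 + 127449/235225 = 12129886921/940900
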